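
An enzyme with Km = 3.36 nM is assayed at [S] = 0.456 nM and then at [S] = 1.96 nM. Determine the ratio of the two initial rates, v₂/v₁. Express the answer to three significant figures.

The fractional saturations are [S]/(Km+[S]) = 0.456/3.816 = 0.1195 and 1.96/5.320 = 0.3684.
v₂/v₁ is just their ratio: 0.3684/0.1195 = 3.08.

3.08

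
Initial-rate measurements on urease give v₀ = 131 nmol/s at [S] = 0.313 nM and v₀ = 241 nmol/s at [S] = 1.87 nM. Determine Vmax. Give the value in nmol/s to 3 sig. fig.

290 nmol/s

In reciprocal form, 1/v = (Km/Vmax)·(1/[S]) + 1/Vmax. The two points give (1/[S], 1/v) = (3.195, 0.007634) and (0.5348, 0.004149).
Slope = (0.007634 − 0.004149)/(3.195 − 0.5348) = 0.001310; intercept = 0.007634 − 0.001310×3.195 = 0.003449.
Vmax = 1/intercept = 290 nmol/s; Km = slope × Vmax = 0.001310 × 290 = 0.380 nM.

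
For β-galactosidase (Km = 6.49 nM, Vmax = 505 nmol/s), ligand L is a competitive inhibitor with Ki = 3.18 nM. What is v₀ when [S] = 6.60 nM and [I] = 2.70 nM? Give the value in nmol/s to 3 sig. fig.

With α = 1 + [I]/Ki = 1 + 2.70/3.18 = 1.849, the competitive rate law is v = Vmax[S] / (αKm + [S]).
v = 505×6.60 / (1.849×6.49 + 6.60) = 3333/18.60 = 179 nmol/s.

179 nmol/s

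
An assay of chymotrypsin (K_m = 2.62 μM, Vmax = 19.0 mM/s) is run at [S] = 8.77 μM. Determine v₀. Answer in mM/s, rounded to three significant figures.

14.6 mM/s

v = Vmax·[S]/(Km + [S]) = 19.0 × 8.77 / (2.62 + 8.77)
  = 166.6 / 11.39 = 14.6 mM/s.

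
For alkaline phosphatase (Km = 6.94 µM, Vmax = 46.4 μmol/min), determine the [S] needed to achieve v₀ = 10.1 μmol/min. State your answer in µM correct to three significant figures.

1.93 µM

The required fractional saturation is v/Vmax = 10.1/46.4 = 0.2177.
Then [S]/(Km+[S]) = 0.2177 ⇒ [S] = 6.94 × 0.2177/(1 − 0.2177) = 1.93 µM.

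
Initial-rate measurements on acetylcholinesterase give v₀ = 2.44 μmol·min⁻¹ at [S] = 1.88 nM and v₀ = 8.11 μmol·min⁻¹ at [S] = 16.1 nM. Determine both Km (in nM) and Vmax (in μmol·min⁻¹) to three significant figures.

In reciprocal form, 1/v = (Km/Vmax)·(1/[S]) + 1/Vmax. The two points give (1/[S], 1/v) = (0.5319, 0.4098) and (0.06211, 0.1233).
Slope = (0.4098 − 0.1233)/(0.5319 − 0.06211) = 0.6099; intercept = 0.4098 − 0.6099×0.5319 = 0.08542.
Vmax = 1/intercept = 11.7 μmol·min⁻¹; Km = slope × Vmax = 0.6099 × 11.7 = 7.14 nM.

Km = 7.14 nM; Vmax = 11.7 μmol·min⁻¹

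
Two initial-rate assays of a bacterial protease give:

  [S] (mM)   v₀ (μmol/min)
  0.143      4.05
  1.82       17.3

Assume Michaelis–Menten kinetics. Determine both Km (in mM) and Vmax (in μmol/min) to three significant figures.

Km = 0.704 mM; Vmax = 24.0 μmol/min

In reciprocal form, 1/v = (Km/Vmax)·(1/[S]) + 1/Vmax. The two points give (1/[S], 1/v) = (6.993, 0.2469) and (0.5495, 0.05780).
Slope = (0.2469 − 0.05780)/(6.993 − 0.5495) = 0.02935; intercept = 0.2469 − 0.02935×6.993 = 0.04168.
Vmax = 1/intercept = 24.0 μmol/min; Km = slope × Vmax = 0.02935 × 24.0 = 0.704 mM.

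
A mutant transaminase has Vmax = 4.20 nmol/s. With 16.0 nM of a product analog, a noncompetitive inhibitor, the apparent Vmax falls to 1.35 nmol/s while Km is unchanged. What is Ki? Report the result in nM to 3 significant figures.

Noncompetitive: Vmax,app = Vmax/α with α = 1 + [I]/Ki.
α = Vmax/Vmax,app = 4.20/1.35 = 3.111.
Ki = [I]/(α − 1) = 16.0/2.111 = 7.58 nM.

7.58 nM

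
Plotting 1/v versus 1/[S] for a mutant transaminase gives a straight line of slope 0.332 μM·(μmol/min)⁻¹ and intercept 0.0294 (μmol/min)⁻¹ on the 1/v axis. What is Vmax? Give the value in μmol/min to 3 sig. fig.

34.0 μmol/min

The y-intercept of a Lineweaver–Burk plot equals 1/Vmax, so Vmax = 1/0.0294 = 34.0 μmol/min.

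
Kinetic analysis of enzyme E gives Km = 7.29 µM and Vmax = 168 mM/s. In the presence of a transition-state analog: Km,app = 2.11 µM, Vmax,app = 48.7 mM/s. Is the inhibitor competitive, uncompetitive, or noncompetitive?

uncompetitive

Both Km and Vmax decrease by the same factor (~3.45-fold) — characteristic of uncompetitive inhibition.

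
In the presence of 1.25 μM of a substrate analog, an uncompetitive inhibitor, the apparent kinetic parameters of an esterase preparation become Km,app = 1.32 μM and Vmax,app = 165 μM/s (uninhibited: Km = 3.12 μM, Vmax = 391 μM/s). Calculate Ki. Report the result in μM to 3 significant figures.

0.913 μM

Uncompetitive: Vmax,app = Vmax/α (and Km,app = Km/α) with α = 1 + [I]/Ki.
α = Vmax/Vmax,app = 391/165 = 2.370.
Since α = 1 + [I]/Ki, [I]/Ki = 2.370 − 1 = 1.370 and Ki = 1.25/1.370 = 0.913 μM.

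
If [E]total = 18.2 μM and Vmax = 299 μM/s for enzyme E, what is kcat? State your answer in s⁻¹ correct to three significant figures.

kcat = Vmax/[E]total = 299 μM/s / 18.2 μM = 16.4 s⁻¹.

16.4 s⁻¹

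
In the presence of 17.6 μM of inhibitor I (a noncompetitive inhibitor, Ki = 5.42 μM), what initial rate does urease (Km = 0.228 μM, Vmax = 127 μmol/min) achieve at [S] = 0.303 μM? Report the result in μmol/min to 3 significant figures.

17.1 μmol/min

α = 1 + [I]/Ki = 1 + 17.6/5.42 = 4.247.
For a noncompetitive inhibitor, Vmax is reduced to Vmax/α while Km is unchanged: Km,app = 0.228 μM, Vmax,app = 29.9 μmol/min.
v = Vmax,app·[S]/(Km,app + [S]) = 29.9 × 0.303/(0.228 + 0.303) = 17.1 μmol/min.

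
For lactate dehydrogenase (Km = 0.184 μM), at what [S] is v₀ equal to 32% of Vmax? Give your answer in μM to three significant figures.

0.0866 μM

v/Vmax = [S]/(Km+[S]) = 0.32, so [S] = Km·0.32/(1 − 0.32) = 0.184 × 0.4706.
[S] = 0.0866 μM.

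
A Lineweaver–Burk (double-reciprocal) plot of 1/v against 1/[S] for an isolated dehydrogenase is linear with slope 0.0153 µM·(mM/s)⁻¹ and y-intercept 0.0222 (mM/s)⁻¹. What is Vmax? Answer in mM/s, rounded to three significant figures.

The y-intercept of a Lineweaver–Burk plot equals 1/Vmax, so Vmax = 1/0.0222 = 45.0 mM/s.

45.0 mM/s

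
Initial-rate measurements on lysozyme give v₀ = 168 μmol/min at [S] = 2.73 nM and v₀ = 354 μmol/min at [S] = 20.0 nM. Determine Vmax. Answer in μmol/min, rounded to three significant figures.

In reciprocal form, 1/v = (Km/Vmax)·(1/[S]) + 1/Vmax. The two points give (1/[S], 1/v) = (0.3663, 0.005952) and (0.05000, 0.002825).
Slope = (0.005952 − 0.002825)/(0.3663 − 0.05000) = 0.009888; intercept = 0.005952 − 0.009888×0.3663 = 0.002330.
Vmax = 1/intercept = 429 μmol/min; Km = slope × Vmax = 0.009888 × 429 = 4.24 nM.

429 μmol/min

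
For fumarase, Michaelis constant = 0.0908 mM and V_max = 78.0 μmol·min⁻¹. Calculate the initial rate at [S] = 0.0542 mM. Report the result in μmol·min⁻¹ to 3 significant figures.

29.2 μmol·min⁻¹

v = Vmax·[S]/(Km + [S]) = 78.0 × 0.0542 / (0.0908 + 0.0542)
  = 4.228 / 0.1450 = 29.2 μmol·min⁻¹.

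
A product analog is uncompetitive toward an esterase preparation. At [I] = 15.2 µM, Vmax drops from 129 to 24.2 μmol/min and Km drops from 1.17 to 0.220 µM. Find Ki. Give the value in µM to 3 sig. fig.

Uncompetitive: Vmax,app = Vmax/α (and Km,app = Km/α) with α = 1 + [I]/Ki.
α = Vmax/Vmax,app = 129/24.2 = 5.331.
Since α = 1 + [I]/Ki, [I]/Ki = 5.331 − 1 = 4.331 and Ki = 15.2/4.331 = 3.51 µM.

3.51 µM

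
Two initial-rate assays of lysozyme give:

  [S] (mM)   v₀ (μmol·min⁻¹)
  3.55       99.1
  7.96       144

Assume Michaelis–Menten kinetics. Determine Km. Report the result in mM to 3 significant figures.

4.57 mM

In reciprocal form, 1/v = (Km/Vmax)·(1/[S]) + 1/Vmax. The two points give (1/[S], 1/v) = (0.2817, 0.01009) and (0.1256, 0.006944).
Slope = (0.01009 − 0.006944)/(0.2817 − 0.1256) = 0.02016; intercept = 0.01009 − 0.02016×0.2817 = 0.004412.
Vmax = 1/intercept = 227 μmol·min⁻¹; Km = slope × Vmax = 0.02016 × 227 = 4.57 mM.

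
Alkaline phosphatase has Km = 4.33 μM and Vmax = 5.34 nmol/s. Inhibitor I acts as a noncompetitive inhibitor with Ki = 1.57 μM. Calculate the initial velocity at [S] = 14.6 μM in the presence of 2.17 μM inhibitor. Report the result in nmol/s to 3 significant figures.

With α = 1 + [I]/Ki = 1 + 2.17/1.57 = 2.382, the noncompetitive rate law is v = (Vmax/α)·[S] / (Km + [S]).
v = (5.34/2.382)×14.6 / (4.33 + 14.6) = 32.73/18.93 = 1.73 nmol/s.

1.73 nmol/s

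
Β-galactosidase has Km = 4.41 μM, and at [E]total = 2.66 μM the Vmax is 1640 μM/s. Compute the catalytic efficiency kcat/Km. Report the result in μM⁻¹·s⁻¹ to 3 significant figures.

140 μM⁻¹·s⁻¹

kcat = Vmax/[E]total = 1640/2.66 = 617 s⁻¹.
kcat/Km = 617/4.41 = 140 μM⁻¹·s⁻¹.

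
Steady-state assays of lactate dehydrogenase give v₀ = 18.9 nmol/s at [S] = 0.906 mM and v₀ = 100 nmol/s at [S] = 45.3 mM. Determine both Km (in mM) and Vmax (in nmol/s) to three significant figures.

Km = 4.35 mM; Vmax = 110 nmol/s

From v = Vmax[S]/(Km+[S]), each point gives Vmax = v(Km+[S])/[S].
Equating: 18.9(Km+0.906)/0.906 = 100(Km+45.3)/45.3.
20.86·Km + 18.9 = 2.208·Km + 100, so (20.86 − 2.208)·Km = 100 − 18.9.
Km = 81.10/18.65 = 4.35 mM; then Vmax = 18.9(4.35+0.906)/0.906 = 110 nmol/s.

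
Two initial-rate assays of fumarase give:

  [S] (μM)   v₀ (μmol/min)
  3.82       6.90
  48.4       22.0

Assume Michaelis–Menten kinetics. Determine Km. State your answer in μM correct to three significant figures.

In reciprocal form, 1/v = (Km/Vmax)·(1/[S]) + 1/Vmax. The two points give (1/[S], 1/v) = (0.2618, 0.1449) and (0.02066, 0.04545).
Slope = (0.1449 − 0.04545)/(0.2618 − 0.02066) = 0.4125; intercept = 0.1449 − 0.4125×0.2618 = 0.03693.
Vmax = 1/intercept = 27.1 μmol/min; Km = slope × Vmax = 0.4125 × 27.1 = 11.2 μM.

11.2 μM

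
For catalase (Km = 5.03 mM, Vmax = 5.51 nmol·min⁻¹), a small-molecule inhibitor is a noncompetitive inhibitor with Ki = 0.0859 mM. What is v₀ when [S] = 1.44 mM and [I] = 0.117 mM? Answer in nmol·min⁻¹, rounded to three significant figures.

With α = 1 + [I]/Ki = 1 + 0.117/0.0859 = 2.362, the noncompetitive rate law is v = (Vmax/α)·[S] / (Km + [S]).
v = (5.51/2.362)×1.44 / (5.03 + 1.44) = 3.359/6.470 = 0.519 nmol·min⁻¹.

0.519 nmol·min⁻¹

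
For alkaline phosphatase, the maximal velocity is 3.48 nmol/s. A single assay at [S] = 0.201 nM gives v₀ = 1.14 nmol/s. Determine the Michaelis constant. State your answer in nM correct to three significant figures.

0.413 nM

v/Vmax = 1.14/3.48 = 0.3276 = [S]/(Km+[S]).
So Km + [S] = [S]/0.3276 = 0.6136 nM, giving Km = 0.6136 − 0.201 = 0.413 nM.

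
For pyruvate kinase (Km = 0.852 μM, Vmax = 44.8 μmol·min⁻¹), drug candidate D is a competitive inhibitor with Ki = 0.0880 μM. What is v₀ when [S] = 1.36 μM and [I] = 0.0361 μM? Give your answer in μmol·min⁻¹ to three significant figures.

With α = 1 + [I]/Ki = 1 + 0.0361/0.0880 = 1.410, the competitive rate law is v = Vmax[S] / (αKm + [S]).
v = 44.8×1.36 / (1.410×0.852 + 1.36) = 60.93/2.562 = 23.8 μmol·min⁻¹.

23.8 μmol·min⁻¹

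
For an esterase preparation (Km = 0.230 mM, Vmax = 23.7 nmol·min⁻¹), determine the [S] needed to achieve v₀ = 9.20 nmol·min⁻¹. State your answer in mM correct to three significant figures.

0.146 mM

The required fractional saturation is v/Vmax = 9.20/23.7 = 0.3882.
Then [S]/(Km+[S]) = 0.3882 ⇒ [S] = 0.230 × 0.3882/(1 − 0.3882) = 0.146 mM.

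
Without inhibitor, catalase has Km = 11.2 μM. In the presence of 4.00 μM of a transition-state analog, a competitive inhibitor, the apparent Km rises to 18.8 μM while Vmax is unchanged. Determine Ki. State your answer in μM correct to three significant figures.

5.89 μM

Competitive: Km,app = α·Km with α = 1 + [I]/Ki.
α = Km,app/Km = 18.8/11.2 = 1.679.
Ki = [I]/(α − 1) = 4.00/0.6786 = 5.89 μM.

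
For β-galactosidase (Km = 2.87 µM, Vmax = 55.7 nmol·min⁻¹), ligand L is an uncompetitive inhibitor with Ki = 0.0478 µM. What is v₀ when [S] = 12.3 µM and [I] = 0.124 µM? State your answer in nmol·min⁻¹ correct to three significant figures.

With α = 1 + [I]/Ki = 1 + 0.124/0.0478 = 3.594, the uncompetitive rate law is v = (Vmax/α)·[S] / (Km/α + [S]).
v = (55.7/3.594)×12.3 / (2.87/3.594 + 12.3) = 190.6/13.10 = 14.6 nmol·min⁻¹.

14.6 nmol·min⁻¹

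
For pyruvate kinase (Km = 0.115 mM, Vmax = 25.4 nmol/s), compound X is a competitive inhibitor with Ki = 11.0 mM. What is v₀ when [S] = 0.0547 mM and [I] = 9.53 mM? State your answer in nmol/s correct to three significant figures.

With α = 1 + [I]/Ki = 1 + 9.53/11.0 = 1.866, the competitive rate law is v = Vmax[S] / (αKm + [S]).
v = 25.4×0.0547 / (1.866×0.115 + 0.0547) = 1.389/0.2693 = 5.16 nmol/s.

5.16 nmol/s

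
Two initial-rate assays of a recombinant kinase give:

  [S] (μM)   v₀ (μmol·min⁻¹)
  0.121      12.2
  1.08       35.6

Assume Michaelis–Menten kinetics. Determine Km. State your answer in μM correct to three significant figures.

0.345 μM

From v = Vmax[S]/(Km+[S]), each point gives Vmax = v(Km+[S])/[S].
Equating: 12.2(Km+0.121)/0.121 = 35.6(Km+1.08)/1.08.
100.8·Km + 12.2 = 32.96·Km + 35.6, so (100.8 − 32.96)·Km = 35.6 − 12.2.
Km = 23.40/67.86 = 0.345 μM; then Vmax = 12.2(0.345+0.121)/0.121 = 47.0 μmol·min⁻¹.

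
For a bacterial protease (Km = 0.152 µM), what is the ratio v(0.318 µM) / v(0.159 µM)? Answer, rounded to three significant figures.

The fractional saturations are [S]/(Km+[S]) = 0.159/0.3110 = 0.5113 and 0.318/0.4700 = 0.6766.
v₂/v₁ is just their ratio: 0.6766/0.5113 = 1.32.

1.32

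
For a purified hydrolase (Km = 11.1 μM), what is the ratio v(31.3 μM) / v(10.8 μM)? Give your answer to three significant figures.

1.50

Since Vmax cancels, v₂/v₁ = [S]₂(Km+[S]₁) / [S]₁(Km+[S]₂).
= 31.3×(11.1+10.8) / (10.8×(11.1+31.3)) = 685.5/457.9 = 1.50.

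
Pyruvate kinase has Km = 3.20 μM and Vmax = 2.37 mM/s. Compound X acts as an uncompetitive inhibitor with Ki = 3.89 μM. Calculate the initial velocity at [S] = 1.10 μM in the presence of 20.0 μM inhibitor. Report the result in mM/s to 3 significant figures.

α = 1 + [I]/Ki = 1 + 20.0/3.89 = 6.141.
For an uncompetitive inhibitor, both parameters are divided by α, giving Vmax/α and Km/α: Km,app = 0.521 μM, Vmax,app = 0.386 mM/s.
v = Vmax,app·[S]/(Km,app + [S]) = 0.386 × 1.10/(0.521 + 1.10) = 0.262 mM/s.

0.262 mM/s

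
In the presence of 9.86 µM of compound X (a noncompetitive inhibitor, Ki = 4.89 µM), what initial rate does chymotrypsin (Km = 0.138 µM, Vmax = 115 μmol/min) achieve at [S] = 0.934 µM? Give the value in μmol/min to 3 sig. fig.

With α = 1 + [I]/Ki = 1 + 9.86/4.89 = 3.016, the noncompetitive rate law is v = (Vmax/α)·[S] / (Km + [S]).
v = (115/3.016)×0.934 / (0.138 + 0.934) = 35.61/1.072 = 33.2 μmol/min.

33.2 μmol/min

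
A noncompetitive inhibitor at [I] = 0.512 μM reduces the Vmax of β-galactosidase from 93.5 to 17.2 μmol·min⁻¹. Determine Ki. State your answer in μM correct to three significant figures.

Noncompetitive: Vmax,app = Vmax/α with α = 1 + [I]/Ki.
α = Vmax/Vmax,app = 93.5/17.2 = 5.436.
Since α = 1 + [I]/Ki, [I]/Ki = 5.436 − 1 = 4.436 and Ki = 0.512/4.436 = 0.115 μM.

0.115 μM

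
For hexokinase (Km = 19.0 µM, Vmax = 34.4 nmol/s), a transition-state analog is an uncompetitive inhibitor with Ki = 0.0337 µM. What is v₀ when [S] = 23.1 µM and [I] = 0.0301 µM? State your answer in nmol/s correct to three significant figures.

12.7 nmol/s

α = 1 + [I]/Ki = 1 + 0.0301/0.0337 = 1.893.
For an uncompetitive inhibitor, both parameters are divided by α, giving Vmax/α and Km/α: Km,app = 10.0 µM, Vmax,app = 18.2 nmol/s.
v = Vmax,app·[S]/(Km,app + [S]) = 18.2 × 23.1/(10.0 + 23.1) = 12.7 nmol/s.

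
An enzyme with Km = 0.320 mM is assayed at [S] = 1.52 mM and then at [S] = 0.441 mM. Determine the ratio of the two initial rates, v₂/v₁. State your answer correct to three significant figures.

0.702

The fractional saturations are [S]/(Km+[S]) = 1.52/1.840 = 0.8261 and 0.441/0.7610 = 0.5795.
v₂/v₁ is just their ratio: 0.5795/0.8261 = 0.702.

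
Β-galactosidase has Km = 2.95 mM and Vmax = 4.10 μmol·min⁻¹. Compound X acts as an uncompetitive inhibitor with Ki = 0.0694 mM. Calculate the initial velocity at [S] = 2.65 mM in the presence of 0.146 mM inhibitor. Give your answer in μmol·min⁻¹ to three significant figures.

0.972 μmol·min⁻¹

With α = 1 + [I]/Ki = 1 + 0.146/0.0694 = 3.104, the uncompetitive rate law is v = (Vmax/α)·[S] / (Km/α + [S]).
v = (4.10/3.104)×2.65 / (2.95/3.104 + 2.65) = 3.501/3.600 = 0.972 μmol·min⁻¹.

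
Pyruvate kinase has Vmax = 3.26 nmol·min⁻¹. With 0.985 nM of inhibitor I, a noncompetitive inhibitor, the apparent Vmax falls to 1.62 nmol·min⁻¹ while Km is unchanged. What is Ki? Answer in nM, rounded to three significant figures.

0.973 nM

Noncompetitive: Vmax,app = Vmax/α with α = 1 + [I]/Ki.
α = Vmax/Vmax,app = 3.26/1.62 = 2.012.
Ki = [I]/(α − 1) = 0.985/1.012 = 0.973 nM.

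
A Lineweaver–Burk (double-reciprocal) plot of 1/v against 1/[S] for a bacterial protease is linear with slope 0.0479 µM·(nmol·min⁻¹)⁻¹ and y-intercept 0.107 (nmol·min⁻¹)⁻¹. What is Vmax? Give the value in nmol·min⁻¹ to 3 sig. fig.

9.35 nmol·min⁻¹

The y-intercept of a Lineweaver–Burk plot equals 1/Vmax, so Vmax = 1/0.107 = 9.35 nmol·min⁻¹.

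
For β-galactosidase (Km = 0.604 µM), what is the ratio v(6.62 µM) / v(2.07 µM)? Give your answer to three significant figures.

1.18

Since Vmax cancels, v₂/v₁ = [S]₂(Km+[S]₁) / [S]₁(Km+[S]₂).
= 6.62×(0.604+2.07) / (2.07×(0.604+6.62)) = 17.70/14.95 = 1.18.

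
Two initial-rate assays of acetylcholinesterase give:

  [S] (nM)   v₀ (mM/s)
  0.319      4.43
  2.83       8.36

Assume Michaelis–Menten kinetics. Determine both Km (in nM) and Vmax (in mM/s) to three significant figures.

Km = 0.359 nM; Vmax = 9.42 mM/s

In reciprocal form, 1/v = (Km/Vmax)·(1/[S]) + 1/Vmax. The two points give (1/[S], 1/v) = (3.135, 0.2257) and (0.3534, 0.1196).
Slope = (0.2257 − 0.1196)/(3.135 − 0.3534) = 0.03815; intercept = 0.2257 − 0.03815×3.135 = 0.1061.
Vmax = 1/intercept = 9.42 mM/s; Km = slope × Vmax = 0.03815 × 9.42 = 0.359 nM.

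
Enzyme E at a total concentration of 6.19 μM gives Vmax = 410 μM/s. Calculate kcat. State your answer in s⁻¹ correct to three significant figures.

kcat = Vmax/[E]total = 410 μM/s / 6.19 μM = 66.2 s⁻¹.

66.2 s⁻¹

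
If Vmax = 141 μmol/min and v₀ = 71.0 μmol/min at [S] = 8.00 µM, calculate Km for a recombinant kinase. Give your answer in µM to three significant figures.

v/Vmax = 71.0/141 = 0.5035 = [S]/(Km+[S]).
So Km + [S] = [S]/0.5035 = 15.89 µM, giving Km = 15.89 − 8.00 = 7.89 µM.

7.89 µM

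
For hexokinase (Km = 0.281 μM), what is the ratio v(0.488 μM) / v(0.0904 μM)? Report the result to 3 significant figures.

2.61

The fractional saturations are [S]/(Km+[S]) = 0.0904/0.3714 = 0.2434 and 0.488/0.7690 = 0.6346.
v₂/v₁ is just their ratio: 0.6346/0.2434 = 2.61.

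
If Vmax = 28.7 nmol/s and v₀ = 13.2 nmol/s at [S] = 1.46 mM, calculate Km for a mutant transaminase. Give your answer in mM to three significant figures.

1.71 mM

v/Vmax = 13.2/28.7 = 0.4599 = [S]/(Km+[S]).
So Km + [S] = [S]/0.4599 = 3.174 mM, giving Km = 3.174 − 1.46 = 1.71 mM.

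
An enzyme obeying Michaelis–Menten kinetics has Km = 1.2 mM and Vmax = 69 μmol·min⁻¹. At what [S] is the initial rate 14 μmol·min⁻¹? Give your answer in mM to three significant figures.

The required fractional saturation is v/Vmax = 14/69 = 0.2029.
Then [S]/(Km+[S]) = 0.2029 ⇒ [S] = 1.2 × 0.2029/(1 − 0.2029) = 0.305 mM.

0.305 mM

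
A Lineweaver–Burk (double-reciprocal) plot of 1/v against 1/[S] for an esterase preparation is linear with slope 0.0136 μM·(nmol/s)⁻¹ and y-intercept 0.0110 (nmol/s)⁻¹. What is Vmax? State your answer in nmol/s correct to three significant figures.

90.9 nmol/s

The y-intercept of a Lineweaver–Burk plot equals 1/Vmax, so Vmax = 1/0.0110 = 90.9 nmol/s.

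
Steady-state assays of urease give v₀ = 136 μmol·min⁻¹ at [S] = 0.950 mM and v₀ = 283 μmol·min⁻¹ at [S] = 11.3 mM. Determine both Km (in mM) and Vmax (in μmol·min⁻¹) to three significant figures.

Km = 1.24 mM; Vmax = 314 μmol·min⁻¹

From v = Vmax[S]/(Km+[S]), each point gives Vmax = v(Km+[S])/[S].
Equating: 136(Km+0.950)/0.950 = 283(Km+11.3)/11.3.
143.2·Km + 136 = 25.04·Km + 283, so (143.2 − 25.04)·Km = 283 − 136.
Km = 147.0/118.1 = 1.24 mM; then Vmax = 136(1.24+0.950)/0.950 = 314 μmol·min⁻¹.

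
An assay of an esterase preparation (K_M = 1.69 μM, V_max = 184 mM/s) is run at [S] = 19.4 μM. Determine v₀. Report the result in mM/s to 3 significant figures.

[S]/(Km+[S]) = 19.4/21.09 = 0.9199, the fractional saturation.
v = 0.9199 × Vmax = 0.9199 × 184 = 169 mM/s.

169 mM/s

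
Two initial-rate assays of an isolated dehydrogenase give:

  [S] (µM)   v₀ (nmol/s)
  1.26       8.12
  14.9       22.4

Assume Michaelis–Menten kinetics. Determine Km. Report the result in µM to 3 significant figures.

2.89 µM

In reciprocal form, 1/v = (Km/Vmax)·(1/[S]) + 1/Vmax. The two points give (1/[S], 1/v) = (0.7937, 0.1232) and (0.06711, 0.04464).
Slope = (0.1232 − 0.04464)/(0.7937 − 0.06711) = 0.1081; intercept = 0.1232 − 0.1081×0.7937 = 0.03739.
Vmax = 1/intercept = 26.7 nmol/s; Km = slope × Vmax = 0.1081 × 26.7 = 2.89 µM.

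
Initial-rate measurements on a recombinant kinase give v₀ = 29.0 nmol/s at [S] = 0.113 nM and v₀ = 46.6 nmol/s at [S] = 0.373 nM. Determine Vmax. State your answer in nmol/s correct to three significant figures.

63.3 nmol/s

From v = Vmax[S]/(Km+[S]), each point gives Vmax = v(Km+[S])/[S].
Equating: 29.0(Km+0.113)/0.113 = 46.6(Km+0.373)/0.373.
256.6·Km + 29.0 = 124.9·Km + 46.6, so (256.6 − 124.9)·Km = 46.6 − 29.0.
Km = 17.60/131.7 = 0.134 nM; then Vmax = 29.0(0.134+0.113)/0.113 = 63.3 nmol/s.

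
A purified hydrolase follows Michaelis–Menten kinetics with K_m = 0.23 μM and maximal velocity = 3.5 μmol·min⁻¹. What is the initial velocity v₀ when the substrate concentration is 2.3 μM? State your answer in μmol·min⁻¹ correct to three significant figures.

v = Vmax·[S]/(Km + [S]) = 3.5 × 2.3 / (0.23 + 2.3)
  = 8.050 / 2.530 = 3.18 μmol·min⁻¹.

3.18 μmol·min⁻¹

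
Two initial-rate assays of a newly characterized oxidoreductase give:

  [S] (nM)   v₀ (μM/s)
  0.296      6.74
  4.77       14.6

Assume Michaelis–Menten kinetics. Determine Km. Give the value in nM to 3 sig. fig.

In reciprocal form, 1/v = (Km/Vmax)·(1/[S]) + 1/Vmax. The two points give (1/[S], 1/v) = (3.378, 0.1484) and (0.2096, 0.06849).
Slope = (0.1484 − 0.06849)/(3.378 − 0.2096) = 0.02521; intercept = 0.1484 − 0.02521×3.378 = 0.06321.
Vmax = 1/intercept = 15.8 μM/s; Km = slope × Vmax = 0.02521 × 15.8 = 0.399 nM.

0.399 nM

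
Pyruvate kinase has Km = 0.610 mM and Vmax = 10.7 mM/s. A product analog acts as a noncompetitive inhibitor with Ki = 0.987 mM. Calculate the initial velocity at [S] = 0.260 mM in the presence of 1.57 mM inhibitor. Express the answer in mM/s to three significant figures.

1.23 mM/s

α = 1 + [I]/Ki = 1 + 1.57/0.987 = 2.591.
For a noncompetitive inhibitor, Vmax is reduced to Vmax/α while Km is unchanged: Km,app = 0.610 mM, Vmax,app = 4.13 mM/s.
v = Vmax,app·[S]/(Km,app + [S]) = 4.13 × 0.260/(0.610 + 0.260) = 1.23 mM/s.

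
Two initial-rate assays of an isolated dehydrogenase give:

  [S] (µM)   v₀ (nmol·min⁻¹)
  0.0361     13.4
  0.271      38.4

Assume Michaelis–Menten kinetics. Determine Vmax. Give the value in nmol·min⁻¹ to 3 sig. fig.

From v = Vmax[S]/(Km+[S]), each point gives Vmax = v(Km+[S])/[S].
Equating: 13.4(Km+0.0361)/0.0361 = 38.4(Km+0.271)/0.271.
371.2·Km + 13.4 = 141.7·Km + 38.4, so (371.2 − 141.7)·Km = 38.4 − 13.4.
Km = 25.00/229.5 = 0.109 µM; then Vmax = 13.4(0.109+0.0361)/0.0361 = 53.8 nmol·min⁻¹.

53.8 nmol·min⁻¹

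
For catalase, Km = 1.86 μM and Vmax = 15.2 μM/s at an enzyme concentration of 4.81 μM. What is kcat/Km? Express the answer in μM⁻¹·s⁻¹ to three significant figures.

1.70 μM⁻¹·s⁻¹

kcat = Vmax/[E]total = 15.2/4.81 = 3.16 s⁻¹.
kcat/Km = 3.16/1.86 = 1.70 μM⁻¹·s⁻¹.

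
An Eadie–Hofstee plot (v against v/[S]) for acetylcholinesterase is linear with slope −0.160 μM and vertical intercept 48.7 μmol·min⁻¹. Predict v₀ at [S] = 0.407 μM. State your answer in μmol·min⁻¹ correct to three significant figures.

35.0 μmol·min⁻¹

In the Eadie–Hofstee form v = Vmax − Km·(v/[S]), the slope is −Km and the intercept is Vmax, so Km = 0.160 μM and Vmax = 48.7 μmol·min⁻¹.
v = 48.7 × 0.407/(0.160 + 0.407) = 35.0 μmol·min⁻¹.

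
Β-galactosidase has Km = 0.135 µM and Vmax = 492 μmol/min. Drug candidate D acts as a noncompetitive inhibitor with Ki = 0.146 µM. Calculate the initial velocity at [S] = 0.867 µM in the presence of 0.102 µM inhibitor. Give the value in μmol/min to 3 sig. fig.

251 μmol/min

α = 1 + [I]/Ki = 1 + 0.102/0.146 = 1.699.
For a noncompetitive inhibitor, Vmax is reduced to Vmax/α while Km is unchanged: Km,app = 0.135 µM, Vmax,app = 290 μmol/min.
v = Vmax,app·[S]/(Km,app + [S]) = 290 × 0.867/(0.135 + 0.867) = 251 μmol/min.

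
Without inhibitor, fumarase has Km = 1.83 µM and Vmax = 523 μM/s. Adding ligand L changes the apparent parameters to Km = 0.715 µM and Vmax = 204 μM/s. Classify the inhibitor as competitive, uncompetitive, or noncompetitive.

Both Km and Vmax decrease by the same factor (~2.56-fold) — characteristic of uncompetitive inhibition.

uncompetitive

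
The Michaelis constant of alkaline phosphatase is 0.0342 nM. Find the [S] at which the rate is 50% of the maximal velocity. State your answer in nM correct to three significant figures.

0.0342 nM

v/Vmax = [S]/(Km+[S]) = 0.5, so [S] = Km·0.5/(1 − 0.5) = 0.0342 × 1.000.
[S] = 0.0342 nM.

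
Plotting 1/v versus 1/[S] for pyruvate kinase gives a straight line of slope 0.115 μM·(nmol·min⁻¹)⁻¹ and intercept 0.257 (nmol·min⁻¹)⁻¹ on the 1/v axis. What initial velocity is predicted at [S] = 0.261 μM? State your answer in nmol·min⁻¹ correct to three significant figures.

The y-intercept is 1/Vmax, so Vmax = 1/0.257 = 3.89 nmol·min⁻¹.
The slope is Km/Vmax, so Km = 0.115 × 3.89 = 0.447 μM.
Then v = 3.89 × 0.261/(0.447 + 0.261) = 1.43 nmol·min⁻¹.

1.43 nmol·min⁻¹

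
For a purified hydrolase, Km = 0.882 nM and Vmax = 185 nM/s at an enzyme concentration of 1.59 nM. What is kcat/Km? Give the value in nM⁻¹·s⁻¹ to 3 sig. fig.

132 nM⁻¹·s⁻¹

kcat = Vmax/[E]total = 185/1.59 = 116 s⁻¹.
kcat/Km = 116/0.882 = 132 nM⁻¹·s⁻¹.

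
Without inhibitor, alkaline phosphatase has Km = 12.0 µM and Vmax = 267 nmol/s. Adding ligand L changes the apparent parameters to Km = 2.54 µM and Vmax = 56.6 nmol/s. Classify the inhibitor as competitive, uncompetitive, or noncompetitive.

Both Km and Vmax decrease by the same factor (~4.72-fold) — characteristic of uncompetitive inhibition.

uncompetitive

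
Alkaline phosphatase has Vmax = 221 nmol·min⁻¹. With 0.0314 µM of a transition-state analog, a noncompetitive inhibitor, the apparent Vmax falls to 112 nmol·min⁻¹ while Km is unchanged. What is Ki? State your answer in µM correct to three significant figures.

Noncompetitive: Vmax,app = Vmax/α with α = 1 + [I]/Ki.
α = Vmax/Vmax,app = 221/112 = 1.973.
Ki = [I]/(α − 1) = 0.0314/0.9732 = 0.0323 µM.

0.0323 µM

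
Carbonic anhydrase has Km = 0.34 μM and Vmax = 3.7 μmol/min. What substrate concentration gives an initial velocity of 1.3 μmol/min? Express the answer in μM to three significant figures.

0.184 μM

Rearranging v = Vmax[S]/(Km+[S]) gives [S] = Km·v/(Vmax − v).
[S] = 0.34 × 1.3 / (3.7 − 1.3) = 0.4420/2.400 = 0.184 μM.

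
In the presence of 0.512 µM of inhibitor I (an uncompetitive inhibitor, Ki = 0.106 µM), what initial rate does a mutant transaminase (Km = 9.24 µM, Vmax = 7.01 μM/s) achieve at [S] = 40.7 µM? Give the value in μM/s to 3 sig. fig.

With α = 1 + [I]/Ki = 1 + 0.512/0.106 = 5.830, the uncompetitive rate law is v = (Vmax/α)·[S] / (Km/α + [S]).
v = (7.01/5.830)×40.7 / (9.24/5.830 + 40.7) = 48.94/42.28 = 1.16 μM/s.

1.16 μM/s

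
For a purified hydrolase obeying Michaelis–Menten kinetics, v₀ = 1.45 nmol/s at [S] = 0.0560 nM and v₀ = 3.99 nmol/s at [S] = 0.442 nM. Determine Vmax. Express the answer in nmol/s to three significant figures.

5.35 nmol/s

From v = Vmax[S]/(Km+[S]), each point gives Vmax = v(Km+[S])/[S].
Equating: 1.45(Km+0.0560)/0.0560 = 3.99(Km+0.442)/0.442.
25.89·Km + 1.45 = 9.027·Km + 3.99, so (25.89 − 9.027)·Km = 3.99 − 1.45.
Km = 2.540/16.87 = 0.151 nM; then Vmax = 1.45(0.151+0.0560)/0.0560 = 5.35 nmol/s.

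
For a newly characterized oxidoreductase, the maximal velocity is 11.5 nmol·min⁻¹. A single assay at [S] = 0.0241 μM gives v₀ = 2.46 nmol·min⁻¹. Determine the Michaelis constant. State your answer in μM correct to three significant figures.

0.0886 μM

v/Vmax = 2.46/11.5 = 0.2139 = [S]/(Km+[S]).
So Km + [S] = [S]/0.2139 = 0.1127 μM, giving Km = 0.1127 − 0.0241 = 0.0886 μM.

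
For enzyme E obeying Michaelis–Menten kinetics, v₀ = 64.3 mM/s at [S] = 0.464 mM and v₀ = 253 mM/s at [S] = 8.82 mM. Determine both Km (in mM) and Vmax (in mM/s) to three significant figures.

Km = 1.72 mM; Vmax = 302 mM/s

From v = Vmax[S]/(Km+[S]), each point gives Vmax = v(Km+[S])/[S].
Equating: 64.3(Km+0.464)/0.464 = 253(Km+8.82)/8.82.
138.6·Km + 64.3 = 28.68·Km + 253, so (138.6 − 28.68)·Km = 253 − 64.3.
Km = 188.7/109.9 = 1.72 mM; then Vmax = 64.3(1.72+0.464)/0.464 = 302 mM/s.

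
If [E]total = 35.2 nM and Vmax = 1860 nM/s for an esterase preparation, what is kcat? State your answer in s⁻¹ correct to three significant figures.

kcat = Vmax/[E]total = 1860 nM/s / 35.2 nM = 52.8 s⁻¹.

52.8 s⁻¹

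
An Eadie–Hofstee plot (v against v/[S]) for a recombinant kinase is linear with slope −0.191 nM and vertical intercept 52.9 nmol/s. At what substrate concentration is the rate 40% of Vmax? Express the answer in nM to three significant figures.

0.127 nM

The Eadie–Hofstee slope gives Km = 0.191 nM (slope = −Km).
v/Vmax = [S]/(Km+[S]) = 0.4 ⇒ [S] = Km·0.4/(1−0.4) = 0.191 × 0.6667 = 0.127 nM.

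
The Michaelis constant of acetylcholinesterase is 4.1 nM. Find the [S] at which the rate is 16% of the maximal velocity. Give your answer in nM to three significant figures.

v/Vmax = [S]/(Km+[S]) = 0.16, so [S] = Km·0.16/(1 − 0.16) = 4.1 × 0.1905.
[S] = 0.781 nM.

0.781 nM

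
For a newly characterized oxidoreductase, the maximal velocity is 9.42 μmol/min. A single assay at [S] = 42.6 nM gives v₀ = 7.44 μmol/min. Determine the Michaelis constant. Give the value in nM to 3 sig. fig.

11.3 nM

v/Vmax = 7.44/9.42 = 0.7898 = [S]/(Km+[S]).
So Km + [S] = [S]/0.7898 = 53.94 nM, giving Km = 53.94 − 42.6 = 11.3 nM.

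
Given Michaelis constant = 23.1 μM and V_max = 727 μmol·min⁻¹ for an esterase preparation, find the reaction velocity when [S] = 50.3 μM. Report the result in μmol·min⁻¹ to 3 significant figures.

498 μmol·min⁻¹

v = Vmax·[S]/(Km + [S]) = 727 × 50.3 / (23.1 + 50.3)
  = 36570 / 73.40 = 498 μmol·min⁻¹.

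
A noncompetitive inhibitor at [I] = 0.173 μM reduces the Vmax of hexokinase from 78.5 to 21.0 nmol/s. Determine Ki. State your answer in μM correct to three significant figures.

Noncompetitive: Vmax,app = Vmax/α with α = 1 + [I]/Ki.
α = Vmax/Vmax,app = 78.5/21.0 = 3.738.
Since α = 1 + [I]/Ki, [I]/Ki = 3.738 − 1 = 2.738 and Ki = 0.173/2.738 = 0.0632 μM.

0.0632 μM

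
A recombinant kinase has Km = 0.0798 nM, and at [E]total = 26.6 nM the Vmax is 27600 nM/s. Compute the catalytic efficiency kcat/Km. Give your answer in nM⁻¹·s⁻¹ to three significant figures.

kcat = Vmax/[E]total = 27600/26.6 = 1040 s⁻¹.
kcat/Km = 1040/0.0798 = 13000 nM⁻¹·s⁻¹.

13000 nM⁻¹·s⁻¹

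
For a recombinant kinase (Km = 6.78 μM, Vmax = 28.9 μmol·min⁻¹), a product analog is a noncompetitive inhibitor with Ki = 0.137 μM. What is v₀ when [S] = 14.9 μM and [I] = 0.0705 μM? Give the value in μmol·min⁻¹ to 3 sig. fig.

13.1 μmol·min⁻¹

α = 1 + [I]/Ki = 1 + 0.0705/0.137 = 1.515.
For a noncompetitive inhibitor, Vmax is reduced to Vmax/α while Km is unchanged: Km,app = 6.78 μM, Vmax,app = 19.1 μmol·min⁻¹.
v = Vmax,app·[S]/(Km,app + [S]) = 19.1 × 14.9/(6.78 + 14.9) = 13.1 μmol·min⁻¹.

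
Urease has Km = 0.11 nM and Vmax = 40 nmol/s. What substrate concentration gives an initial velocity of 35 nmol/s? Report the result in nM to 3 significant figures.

Rearranging v = Vmax[S]/(Km+[S]) gives [S] = Km·v/(Vmax − v).
[S] = 0.11 × 35 / (40 − 35) = 3.850/5.000 = 0.770 nM.

0.770 nM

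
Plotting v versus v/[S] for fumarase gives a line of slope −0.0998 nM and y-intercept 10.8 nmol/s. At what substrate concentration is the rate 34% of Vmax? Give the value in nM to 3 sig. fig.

0.0514 nM

The Eadie–Hofstee slope gives Km = 0.0998 nM (slope = −Km).
v/Vmax = [S]/(Km+[S]) = 0.34 ⇒ [S] = Km·0.34/(1−0.34) = 0.0998 × 0.5152 = 0.0514 nM.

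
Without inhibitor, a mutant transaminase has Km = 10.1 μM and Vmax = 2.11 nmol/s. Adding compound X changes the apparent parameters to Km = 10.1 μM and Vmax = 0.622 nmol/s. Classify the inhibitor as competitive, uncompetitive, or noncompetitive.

Vmax decreases (2.11 → 0.622 nmol/s) while Km is unchanged — pure noncompetitive inhibition.

noncompetitive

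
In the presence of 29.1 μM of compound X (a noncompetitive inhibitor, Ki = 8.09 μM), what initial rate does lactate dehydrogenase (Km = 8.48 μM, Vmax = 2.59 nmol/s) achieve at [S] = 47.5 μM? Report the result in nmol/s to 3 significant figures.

0.478 nmol/s

α = 1 + [I]/Ki = 1 + 29.1/8.09 = 4.597.
For a noncompetitive inhibitor, Vmax is reduced to Vmax/α while Km is unchanged: Km,app = 8.48 μM, Vmax,app = 0.563 nmol/s.
v = Vmax,app·[S]/(Km,app + [S]) = 0.563 × 47.5/(8.48 + 47.5) = 0.478 nmol/s.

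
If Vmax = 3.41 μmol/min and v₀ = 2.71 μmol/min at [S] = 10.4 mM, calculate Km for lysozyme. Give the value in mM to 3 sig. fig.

v/Vmax = 2.71/3.41 = 0.7947 = [S]/(Km+[S]).
So Km + [S] = [S]/0.7947 = 13.09 mM, giving Km = 13.09 − 10.4 = 2.69 mM.

2.69 mM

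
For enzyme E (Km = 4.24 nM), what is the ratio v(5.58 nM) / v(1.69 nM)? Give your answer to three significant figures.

Since Vmax cancels, v₂/v₁ = [S]₂(Km+[S]₁) / [S]₁(Km+[S]₂).
= 5.58×(4.24+1.69) / (1.69×(4.24+5.58)) = 33.09/16.60 = 1.99.

1.99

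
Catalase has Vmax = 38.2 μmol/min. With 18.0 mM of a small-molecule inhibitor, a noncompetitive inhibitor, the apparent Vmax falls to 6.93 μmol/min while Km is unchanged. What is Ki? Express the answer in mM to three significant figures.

3.99 mM

Noncompetitive: Vmax,app = Vmax/α with α = 1 + [I]/Ki.
α = Vmax/Vmax,app = 38.2/6.93 = 5.512.
Ki = [I]/(α − 1) = 18.0/4.512 = 3.99 mM.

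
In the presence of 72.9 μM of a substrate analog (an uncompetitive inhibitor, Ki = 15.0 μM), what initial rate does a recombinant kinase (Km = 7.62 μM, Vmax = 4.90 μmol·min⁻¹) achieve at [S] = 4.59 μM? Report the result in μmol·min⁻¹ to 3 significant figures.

α = 1 + [I]/Ki = 1 + 72.9/15.0 = 5.860.
For an uncompetitive inhibitor, both parameters are divided by α, giving Vmax/α and Km/α: Km,app = 1.30 μM, Vmax,app = 0.836 μmol·min⁻¹.
v = Vmax,app·[S]/(Km,app + [S]) = 0.836 × 4.59/(1.30 + 4.59) = 0.652 μmol·min⁻¹.

0.652 μmol·min⁻¹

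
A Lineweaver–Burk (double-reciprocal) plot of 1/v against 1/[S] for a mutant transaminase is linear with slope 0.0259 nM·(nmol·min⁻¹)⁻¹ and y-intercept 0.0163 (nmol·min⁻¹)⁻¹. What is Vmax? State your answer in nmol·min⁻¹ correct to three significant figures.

61.3 nmol·min⁻¹

The y-intercept of a Lineweaver–Burk plot equals 1/Vmax, so Vmax = 1/0.0163 = 61.3 nmol·min⁻¹.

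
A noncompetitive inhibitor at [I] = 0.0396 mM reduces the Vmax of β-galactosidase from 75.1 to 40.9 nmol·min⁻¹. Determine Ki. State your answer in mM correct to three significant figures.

0.0474 mM

Noncompetitive: Vmax,app = Vmax/α with α = 1 + [I]/Ki.
α = Vmax/Vmax,app = 75.1/40.9 = 1.836.
Ki = [I]/(α − 1) = 0.0396/0.8362 = 0.0474 mM.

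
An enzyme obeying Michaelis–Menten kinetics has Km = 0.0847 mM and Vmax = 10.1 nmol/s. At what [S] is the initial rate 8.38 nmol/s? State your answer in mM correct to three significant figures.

0.413 mM

The required fractional saturation is v/Vmax = 8.38/10.1 = 0.8297.
Then [S]/(Km+[S]) = 0.8297 ⇒ [S] = 0.0847 × 0.8297/(1 − 0.8297) = 0.413 mM.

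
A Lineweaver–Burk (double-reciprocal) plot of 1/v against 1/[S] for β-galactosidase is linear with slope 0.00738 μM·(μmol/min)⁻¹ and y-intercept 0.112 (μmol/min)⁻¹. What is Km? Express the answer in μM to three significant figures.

y-intercept = 1/Vmax ⇒ Vmax = 8.93 μmol/min; slope = Km/Vmax ⇒ Km = slope × Vmax.
Km = 0.00738 × 8.93 = 0.0659 μM.

0.0659 μM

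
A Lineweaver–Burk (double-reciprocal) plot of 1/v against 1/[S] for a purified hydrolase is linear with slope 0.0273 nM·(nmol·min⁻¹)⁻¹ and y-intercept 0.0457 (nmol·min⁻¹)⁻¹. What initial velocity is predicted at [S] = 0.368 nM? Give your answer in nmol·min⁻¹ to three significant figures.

The y-intercept is 1/Vmax, so Vmax = 1/0.0457 = 21.9 nmol·min⁻¹.
The slope is Km/Vmax, so Km = 0.0273 × 21.9 = 0.597 nM.
Then v = 21.9 × 0.368/(0.597 + 0.368) = 8.34 nmol·min⁻¹.

8.34 nmol·min⁻¹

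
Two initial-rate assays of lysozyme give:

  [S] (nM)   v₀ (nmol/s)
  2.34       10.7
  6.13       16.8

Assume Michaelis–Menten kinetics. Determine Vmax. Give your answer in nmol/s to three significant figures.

25.9 nmol/s

In reciprocal form, 1/v = (Km/Vmax)·(1/[S]) + 1/Vmax. The two points give (1/[S], 1/v) = (0.4274, 0.09346) and (0.1631, 0.05952).
Slope = (0.09346 − 0.05952)/(0.4274 − 0.1631) = 0.1284; intercept = 0.09346 − 0.1284×0.4274 = 0.03857.
Vmax = 1/intercept = 25.9 nmol/s; Km = slope × Vmax = 0.1284 × 25.9 = 3.33 nM.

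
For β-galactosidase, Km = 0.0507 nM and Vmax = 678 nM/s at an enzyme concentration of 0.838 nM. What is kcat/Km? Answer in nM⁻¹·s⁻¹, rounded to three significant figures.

kcat = Vmax/[E]total = 678/0.838 = 809 s⁻¹.
kcat/Km = 809/0.0507 = 16000 nM⁻¹·s⁻¹.

16000 nM⁻¹·s⁻¹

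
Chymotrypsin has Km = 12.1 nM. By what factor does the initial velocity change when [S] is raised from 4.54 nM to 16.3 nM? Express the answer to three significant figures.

2.10

The fractional saturations are [S]/(Km+[S]) = 4.54/16.64 = 0.2728 and 16.3/28.40 = 0.5739.
v₂/v₁ is just their ratio: 0.5739/0.2728 = 2.10.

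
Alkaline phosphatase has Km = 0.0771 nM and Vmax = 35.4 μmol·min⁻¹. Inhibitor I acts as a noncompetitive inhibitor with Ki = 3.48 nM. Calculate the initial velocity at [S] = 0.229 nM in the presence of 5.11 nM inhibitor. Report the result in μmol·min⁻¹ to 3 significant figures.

With α = 1 + [I]/Ki = 1 + 5.11/3.48 = 2.468, the noncompetitive rate law is v = (Vmax/α)·[S] / (Km + [S]).
v = (35.4/2.468)×0.229 / (0.0771 + 0.229) = 3.284/0.3061 = 10.7 μmol·min⁻¹.

10.7 μmol·min⁻¹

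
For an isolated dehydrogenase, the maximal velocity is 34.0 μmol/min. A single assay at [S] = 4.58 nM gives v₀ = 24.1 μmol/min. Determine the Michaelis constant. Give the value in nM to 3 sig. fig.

1.88 nM

From v = Vmax[S]/(Km+[S]), Km = [S](Vmax − v)/v.
Km = 4.58 × (34.0 − 24.1) / 24.1 = 45.34/24.1 = 1.88 nM.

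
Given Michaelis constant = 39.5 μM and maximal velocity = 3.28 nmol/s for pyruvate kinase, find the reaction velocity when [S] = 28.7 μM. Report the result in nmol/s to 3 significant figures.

[S]/(Km+[S]) = 28.7/68.20 = 0.4208, the fractional saturation.
v = 0.4208 × Vmax = 0.4208 × 3.28 = 1.38 nmol/s.

1.38 nmol/s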